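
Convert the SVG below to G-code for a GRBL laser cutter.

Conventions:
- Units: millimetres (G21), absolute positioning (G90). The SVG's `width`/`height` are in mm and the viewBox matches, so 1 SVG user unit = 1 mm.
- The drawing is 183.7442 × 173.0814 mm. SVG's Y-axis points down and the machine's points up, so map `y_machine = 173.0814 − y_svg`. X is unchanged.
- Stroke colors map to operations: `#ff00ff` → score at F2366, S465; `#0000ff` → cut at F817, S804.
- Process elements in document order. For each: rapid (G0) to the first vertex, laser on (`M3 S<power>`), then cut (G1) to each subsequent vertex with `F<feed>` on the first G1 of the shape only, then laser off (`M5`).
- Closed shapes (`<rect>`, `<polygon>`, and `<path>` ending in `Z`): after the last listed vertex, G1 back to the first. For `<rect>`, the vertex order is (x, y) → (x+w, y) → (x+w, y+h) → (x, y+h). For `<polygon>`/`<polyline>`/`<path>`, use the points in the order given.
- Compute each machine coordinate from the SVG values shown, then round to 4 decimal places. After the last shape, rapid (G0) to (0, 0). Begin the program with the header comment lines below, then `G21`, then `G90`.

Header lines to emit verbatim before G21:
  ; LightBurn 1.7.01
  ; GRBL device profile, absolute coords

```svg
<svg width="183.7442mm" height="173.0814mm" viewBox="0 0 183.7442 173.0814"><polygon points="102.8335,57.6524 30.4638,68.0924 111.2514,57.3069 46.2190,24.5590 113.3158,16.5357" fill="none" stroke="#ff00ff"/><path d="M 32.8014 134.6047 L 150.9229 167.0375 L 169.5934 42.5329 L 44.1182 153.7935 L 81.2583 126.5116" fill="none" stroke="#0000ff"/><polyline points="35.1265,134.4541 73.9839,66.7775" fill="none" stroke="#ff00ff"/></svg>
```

; LightBurn 1.7.01
; GRBL device profile, absolute coords
G21
G90
G0 X102.8335 Y115.4290
M3 S465
G1 X30.4638 Y104.9890 F2366
G1 X111.2514 Y115.7745
G1 X46.2190 Y148.5224
G1 X113.3158 Y156.5457
G1 X102.8335 Y115.4290
M5
G0 X32.8014 Y38.4767
M3 S804
G1 X150.9229 Y6.0439 F817
G1 X169.5934 Y130.5485
G1 X44.1182 Y19.2879
G1 X81.2583 Y46.5698
M5
G0 X35.1265 Y38.6273
M3 S465
G1 X73.9839 Y106.3039 F2366
M5
G0 X0.0000 Y0.0000

Since the viewBox matches the mm dimensions, user units are millimetres directly. The only transform is the Y-flip y_m = 173.0814 − y_svg.

Shape 1 is a closed polygon drawn with `<polygon>`. Its stroke #ff00ff means score at S465, F2366. After flipping Y the toolpath is (102.8335,115.4290) → (30.4638,104.9890) → (111.2514,115.7745) → (46.2190,148.5224) → (113.3158,156.5457) → (102.8335,115.4290), returning to the start.

Shape 2 is a open polyline drawn with `<path>`. Its stroke #0000ff means cut at S804, F817. After flipping Y the toolpath is (32.8014,38.4767) → (150.9229,6.0439) → (169.5934,130.5485) → (44.1182,19.2879) → (81.2583,46.5698).

Shape 3 is a line segment drawn with `<polyline>`. Its stroke #ff00ff means score at S465, F2366. After flipping Y the toolpath is (35.1265,38.6273) → (73.9839,106.3039).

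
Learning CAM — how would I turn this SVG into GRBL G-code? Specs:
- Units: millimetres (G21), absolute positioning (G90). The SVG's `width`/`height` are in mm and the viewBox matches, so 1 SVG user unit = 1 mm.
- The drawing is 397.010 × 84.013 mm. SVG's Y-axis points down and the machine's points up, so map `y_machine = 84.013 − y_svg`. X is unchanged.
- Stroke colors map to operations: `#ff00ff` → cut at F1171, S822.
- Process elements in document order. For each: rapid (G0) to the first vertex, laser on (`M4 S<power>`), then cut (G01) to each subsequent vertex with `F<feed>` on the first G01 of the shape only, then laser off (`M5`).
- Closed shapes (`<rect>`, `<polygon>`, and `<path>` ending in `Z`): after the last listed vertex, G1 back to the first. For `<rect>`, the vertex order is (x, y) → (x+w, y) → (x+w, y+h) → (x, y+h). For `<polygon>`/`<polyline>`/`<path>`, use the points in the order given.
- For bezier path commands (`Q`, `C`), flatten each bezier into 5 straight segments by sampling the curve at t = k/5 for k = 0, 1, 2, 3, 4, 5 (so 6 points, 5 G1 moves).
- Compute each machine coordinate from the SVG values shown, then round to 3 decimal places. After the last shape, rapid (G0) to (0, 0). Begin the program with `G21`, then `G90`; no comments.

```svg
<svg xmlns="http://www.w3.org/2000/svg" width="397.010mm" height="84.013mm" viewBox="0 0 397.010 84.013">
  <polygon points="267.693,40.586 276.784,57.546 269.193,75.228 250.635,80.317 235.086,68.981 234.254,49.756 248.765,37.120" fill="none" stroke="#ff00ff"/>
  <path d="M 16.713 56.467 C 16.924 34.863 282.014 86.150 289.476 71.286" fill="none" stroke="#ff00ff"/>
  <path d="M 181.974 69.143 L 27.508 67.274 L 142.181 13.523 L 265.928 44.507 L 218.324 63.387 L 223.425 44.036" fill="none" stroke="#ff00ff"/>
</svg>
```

G21
G90
G0 X267.693 Y43.427
M4 S822
G01 X276.784 Y26.467 F1171
G01 X269.193 Y8.785
G01 X250.635 Y3.696
G01 X235.086 Y15.032
G01 X234.254 Y34.257
G01 X248.765 Y46.893
G01 X267.693 Y43.427
M5
G0 X16.713 Y27.546
M4 S822
G01 X44.445 Y32.874 F1171
G01 X110.668 Y27.382
G01 X190.301 Y17.744
G01 X258.263 Y10.634
G01 X289.476 Y12.727
M5
G0 X181.974 Y14.870
M4 S822
G01 X27.508 Y16.739 F1171
G01 X142.181 Y70.490
G01 X265.928 Y39.506
G01 X218.324 Y20.626
G01 X223.425 Y39.977
M5
G0 X0.000 Y0.000

viewBox `0 0 397.010 84.013` with mm width/height → 1 unit = 1 mm. Flip: y_m = 84.013 − y_svg.

**Shape 1** — `<polygon>` regular polygon, stroke `#ff00ff` → cut (S822, F1171). Machine vertices: (267.693,43.427) → (276.784,26.467) → (269.193,8.785) → (250.635,3.696) → (235.086,15.032) → (234.254,34.257) → (248.765,46.893) → (267.693,43.427). Closed: final G1 returns to the first vertex.

**Shape 2** — `<path>` cubic bezier, stroke `#ff00ff` → cut (S822, F1171). Control points (SVG): P0=(16.713,56.467), P1=(16.924,34.863), P2=(282.014,86.150), P3=(289.476,71.286); sampled at t=k/5. Machine vertices: (16.713,27.546) → (44.445,32.874) → (110.668,27.382) → (190.301,17.744) → (258.263,10.634) → (289.476,12.727). Open path.

**Shape 3** — `<path>` open polyline, stroke `#ff00ff` → cut (S822, F1171). Machine vertices: (181.974,14.870) → (27.508,16.739) → (142.181,70.490) → (265.928,39.506) → (218.324,20.626) → (223.425,39.977). Open path.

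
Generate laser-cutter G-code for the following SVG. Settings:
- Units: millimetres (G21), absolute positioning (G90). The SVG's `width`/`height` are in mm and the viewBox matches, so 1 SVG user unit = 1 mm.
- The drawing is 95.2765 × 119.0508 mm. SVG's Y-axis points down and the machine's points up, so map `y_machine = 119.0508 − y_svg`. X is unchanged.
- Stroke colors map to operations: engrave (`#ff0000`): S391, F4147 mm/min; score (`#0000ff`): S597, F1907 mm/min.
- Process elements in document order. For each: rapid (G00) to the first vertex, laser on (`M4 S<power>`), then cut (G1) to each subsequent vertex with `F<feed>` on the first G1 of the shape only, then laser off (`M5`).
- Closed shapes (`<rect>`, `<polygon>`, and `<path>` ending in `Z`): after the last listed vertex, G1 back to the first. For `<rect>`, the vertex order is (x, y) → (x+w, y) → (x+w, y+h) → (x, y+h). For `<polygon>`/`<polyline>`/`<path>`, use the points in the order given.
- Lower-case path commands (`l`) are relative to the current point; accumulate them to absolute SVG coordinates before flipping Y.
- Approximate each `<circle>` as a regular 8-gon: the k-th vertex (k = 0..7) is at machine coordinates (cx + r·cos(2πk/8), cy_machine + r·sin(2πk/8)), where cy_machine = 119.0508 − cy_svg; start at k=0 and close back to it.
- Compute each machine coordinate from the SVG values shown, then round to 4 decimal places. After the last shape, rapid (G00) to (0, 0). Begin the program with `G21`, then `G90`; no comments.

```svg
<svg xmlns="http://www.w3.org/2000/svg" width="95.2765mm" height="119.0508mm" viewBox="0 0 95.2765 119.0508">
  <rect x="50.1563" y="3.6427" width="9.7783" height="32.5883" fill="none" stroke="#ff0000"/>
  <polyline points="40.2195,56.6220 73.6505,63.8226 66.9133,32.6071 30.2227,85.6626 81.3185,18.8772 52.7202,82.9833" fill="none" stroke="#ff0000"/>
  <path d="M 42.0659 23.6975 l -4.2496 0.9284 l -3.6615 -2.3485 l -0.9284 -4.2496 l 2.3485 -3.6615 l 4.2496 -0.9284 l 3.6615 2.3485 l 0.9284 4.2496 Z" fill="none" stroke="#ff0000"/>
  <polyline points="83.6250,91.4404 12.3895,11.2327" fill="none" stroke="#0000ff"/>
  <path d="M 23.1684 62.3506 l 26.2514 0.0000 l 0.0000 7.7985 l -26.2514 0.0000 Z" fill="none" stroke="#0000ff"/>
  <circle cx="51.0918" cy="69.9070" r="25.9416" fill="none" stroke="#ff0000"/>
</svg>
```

G21
G90
G00 X50.1563 Y115.4081
M4 S391
G1 X59.9346 Y115.4081 F4147
G1 X59.9346 Y82.8198
G1 X50.1563 Y82.8198
G1 X50.1563 Y115.4081
M5
G00 X40.2195 Y62.4288
M4 S391
G1 X73.6505 Y55.2282 F4147
G1 X66.9133 Y86.4437
G1 X30.2227 Y33.3882
G1 X81.3185 Y100.1736
G1 X52.7202 Y36.0675
M5
G00 X42.0659 Y95.3533
M4 S391
G1 X37.8163 Y94.4249 F4147
G1 X34.1548 Y96.7734
G1 X33.2264 Y101.0230
G1 X35.5749 Y104.6845
G1 X39.8245 Y105.6129
G1 X43.4860 Y103.2644
G1 X44.4144 Y99.0148
G1 X42.0659 Y95.3533
M5
G00 X83.6250 Y27.6104
M4 S597
G1 X12.3895 Y107.8181 F1907
M5
G00 X23.1684 Y56.7002
M4 S597
G1 X49.4198 Y56.7002 F1907
G1 X49.4198 Y48.9017
G1 X23.1684 Y48.9017
G1 X23.1684 Y56.7002
M5
G00 X77.0334 Y49.1438
M4 S391
G1 X69.4353 Y67.4873 F4147
G1 X51.0918 Y75.0854
G1 X32.7483 Y67.4873
G1 X25.1502 Y49.1438
G1 X32.7483 Y30.8003
G1 X51.0918 Y23.2022
G1 X69.4353 Y30.8003
G1 X77.0334 Y49.1438
M5
G00 X0.0000 Y0.0000

viewBox `0 0 95.2765 119.0508` with mm width/height → 1 unit = 1 mm. Flip: y_m = 119.0508 − y_svg.

**Shape 1** — `<rect>` rectangle, stroke `#ff0000` → engrave (S391, F4147). Machine vertices: (50.1563,115.4081) → (59.9346,115.4081) → (59.9346,82.8198) → (50.1563,82.8198) → (50.1563,115.4081). Closed: final G1 returns to the first vertex.

**Shape 2** — `<polyline>` open polyline, stroke `#ff0000` → engrave (S391, F4147). Machine vertices: (40.2195,62.4288) → (73.6505,55.2282) → (66.9133,86.4437) → (30.2227,33.3882) → (81.3185,100.1736) → (52.7202,36.0675). Open path.

**Shape 3** — `<path>` regular polygon, stroke `#ff0000` → engrave (S391, F4147). Machine vertices: (42.0659,95.3533) → (37.8163,94.4249) → (34.1548,96.7734) → (33.2264,101.0230) → (35.5749,104.6845) → (39.8245,105.6129) → (43.4860,103.2644) → (44.4144,99.0148) → (42.0659,95.3533). Closed: final G1 returns to the first vertex.

**Shape 4** — `<polyline>` line segment, stroke `#0000ff` → score (S597, F1907). Machine vertices: (83.6250,27.6104) → (12.3895,107.8181). Open path.

**Shape 5** — `<path>` rectangle, stroke `#0000ff` → score (S597, F1907). Machine vertices: (23.1684,56.7002) → (49.4198,56.7002) → (49.4198,48.9017) → (23.1684,48.9017) → (23.1684,56.7002). Closed: final G1 returns to the first vertex.

**Shape 6** — `<circle>` circle, stroke `#ff0000` → engrave (S391, F4147). Machine vertices: (77.0334,49.1438) → (69.4353,67.4873) → (51.0918,75.0854) → (32.7483,67.4873) → (25.1502,49.1438) → (32.7483,30.8003) → (51.0918,23.2022) → (69.4353,30.8003) → (77.0334,49.1438). Closed: final G1 returns to the first vertex.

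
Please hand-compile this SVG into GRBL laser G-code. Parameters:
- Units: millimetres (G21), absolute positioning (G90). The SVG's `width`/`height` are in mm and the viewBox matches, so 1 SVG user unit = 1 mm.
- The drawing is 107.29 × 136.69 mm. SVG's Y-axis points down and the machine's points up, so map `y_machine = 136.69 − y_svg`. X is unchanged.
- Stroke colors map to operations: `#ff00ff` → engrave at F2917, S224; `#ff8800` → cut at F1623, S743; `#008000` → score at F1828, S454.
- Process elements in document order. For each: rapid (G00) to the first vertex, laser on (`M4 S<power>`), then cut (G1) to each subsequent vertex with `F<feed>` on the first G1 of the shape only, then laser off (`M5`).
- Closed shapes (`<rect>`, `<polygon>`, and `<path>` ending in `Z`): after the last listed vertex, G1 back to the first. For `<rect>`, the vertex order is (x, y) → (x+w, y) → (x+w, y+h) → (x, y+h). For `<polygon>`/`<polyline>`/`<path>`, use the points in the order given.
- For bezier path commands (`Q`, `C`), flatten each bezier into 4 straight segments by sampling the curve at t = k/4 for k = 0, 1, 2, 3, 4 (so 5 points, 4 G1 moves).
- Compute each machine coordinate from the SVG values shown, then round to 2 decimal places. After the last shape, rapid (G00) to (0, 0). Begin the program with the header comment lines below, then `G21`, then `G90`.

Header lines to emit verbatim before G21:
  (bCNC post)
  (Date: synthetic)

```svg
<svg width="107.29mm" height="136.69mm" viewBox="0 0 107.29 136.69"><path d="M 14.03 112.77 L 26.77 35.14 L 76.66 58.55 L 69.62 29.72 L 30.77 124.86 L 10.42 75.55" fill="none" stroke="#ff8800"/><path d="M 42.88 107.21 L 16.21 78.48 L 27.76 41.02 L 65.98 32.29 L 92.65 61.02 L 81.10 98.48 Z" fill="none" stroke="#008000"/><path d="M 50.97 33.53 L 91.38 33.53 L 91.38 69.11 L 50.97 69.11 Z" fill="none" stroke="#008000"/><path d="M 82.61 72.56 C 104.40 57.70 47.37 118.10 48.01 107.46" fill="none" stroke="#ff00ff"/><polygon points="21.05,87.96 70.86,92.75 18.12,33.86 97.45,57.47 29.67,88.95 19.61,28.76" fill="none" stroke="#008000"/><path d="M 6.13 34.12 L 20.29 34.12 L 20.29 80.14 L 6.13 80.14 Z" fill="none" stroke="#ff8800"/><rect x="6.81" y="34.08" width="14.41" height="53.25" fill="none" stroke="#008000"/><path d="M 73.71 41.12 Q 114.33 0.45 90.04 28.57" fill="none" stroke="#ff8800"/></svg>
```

Since the viewBox matches the mm dimensions, user units are millimetres directly. The only transform is the Y-flip y_m = 136.69 − y_svg.

Shape 1 is a open polyline drawn with `<path>`. Its stroke #ff8800 means cut at S743, F1623. After flipping Y the toolpath is (14.03,23.92) → (26.77,101.55) → (76.66,78.14) → (69.62,106.97) → (30.77,11.83) → (10.42,61.14).

Shape 2 is a regular polygon drawn with `<path>`. Its stroke #008000 means score at S454, F1828. After flipping Y the toolpath is (42.88,29.48) → (16.21,58.21) → (27.76,95.67) → (65.98,104.40) → (92.65,75.67) → (81.10,38.21) → (42.88,29.48), returning to the start.

Shape 3 is a rectangle drawn with `<path>`. Its stroke #008000 means score at S454, F1828. After flipping Y the toolpath is (50.97,103.16) → (91.38,103.16) → (91.38,67.58) → (50.97,67.58) → (50.97,103.16), returning to the start.

Shape 4 is a cubic bezier drawn with `<path>`. Its stroke #ff00ff means engrave at S224, F2917. After flipping Y the toolpath is (82.61,64.13) → (86.31,63.45) → (73.24,48.26) → (56.21,32.28) → (48.01,29.23).

Shape 5 is a closed polygon drawn with `<polygon>`. Its stroke #008000 means score at S454, F1828. After flipping Y the toolpath is (21.05,48.73) → (70.86,43.94) → (18.12,102.83) → (97.45,79.22) → (29.67,47.74) → (19.61,107.93) → (21.05,48.73), returning to the start.

Shape 6 is a rectangle drawn with `<path>`. Its stroke #ff8800 means cut at S743, F1623. After flipping Y the toolpath is (6.13,102.57) → (20.29,102.57) → (20.29,56.55) → (6.13,56.55) → (6.13,102.57), returning to the start.

Shape 7 is a rectangle drawn with `<rect>`. Its stroke #008000 means score at S454, F1828. After flipping Y the toolpath is (6.81,102.61) → (21.22,102.61) → (21.22,49.36) → (6.81,49.36) → (6.81,102.61), returning to the start.

Shape 8 is a quadratic bezier drawn with `<path>`. Its stroke #ff8800 means cut at S743, F1623. After flipping Y the toolpath is (73.71,95.57) → (89.96,111.61) → (98.10,119.04) → (98.13,117.88) → (90.04,108.12).

(bCNC post)
(Date: synthetic)
G21
G90
G00 X14.03 Y23.92
M4 S743
G1 X26.77 Y101.55 F1623
G1 X76.66 Y78.14
G1 X69.62 Y106.97
G1 X30.77 Y11.83
G1 X10.42 Y61.14
M5
G00 X42.88 Y29.48
M4 S454
G1 X16.21 Y58.21 F1828
G1 X27.76 Y95.67
G1 X65.98 Y104.40
G1 X92.65 Y75.67
G1 X81.10 Y38.21
G1 X42.88 Y29.48
M5
G00 X50.97 Y103.16
M4 S454
G1 X91.38 Y103.16 F1828
G1 X91.38 Y67.58
G1 X50.97 Y67.58
G1 X50.97 Y103.16
M5
G00 X82.61 Y64.13
M4 S224
G1 X86.31 Y63.45 F2917
G1 X73.24 Y48.26
G1 X56.21 Y32.28
G1 X48.01 Y29.23
M5
G00 X21.05 Y48.73
M4 S454
G1 X70.86 Y43.94 F1828
G1 X18.12 Y102.83
G1 X97.45 Y79.22
G1 X29.67 Y47.74
G1 X19.61 Y107.93
G1 X21.05 Y48.73
M5
G00 X6.13 Y102.57
M4 S743
G1 X20.29 Y102.57 F1623
G1 X20.29 Y56.55
G1 X6.13 Y56.55
G1 X6.13 Y102.57
M5
G00 X6.81 Y102.61
M4 S454
G1 X21.22 Y102.61 F1828
G1 X21.22 Y49.36
G1 X6.81 Y49.36
G1 X6.81 Y102.61
M5
G00 X73.71 Y95.57
M4 S743
G1 X89.96 Y111.61 F1623
G1 X98.10 Y119.04
G1 X98.13 Y117.88
G1 X90.04 Y108.12
M5
G00 X0.00 Y0.00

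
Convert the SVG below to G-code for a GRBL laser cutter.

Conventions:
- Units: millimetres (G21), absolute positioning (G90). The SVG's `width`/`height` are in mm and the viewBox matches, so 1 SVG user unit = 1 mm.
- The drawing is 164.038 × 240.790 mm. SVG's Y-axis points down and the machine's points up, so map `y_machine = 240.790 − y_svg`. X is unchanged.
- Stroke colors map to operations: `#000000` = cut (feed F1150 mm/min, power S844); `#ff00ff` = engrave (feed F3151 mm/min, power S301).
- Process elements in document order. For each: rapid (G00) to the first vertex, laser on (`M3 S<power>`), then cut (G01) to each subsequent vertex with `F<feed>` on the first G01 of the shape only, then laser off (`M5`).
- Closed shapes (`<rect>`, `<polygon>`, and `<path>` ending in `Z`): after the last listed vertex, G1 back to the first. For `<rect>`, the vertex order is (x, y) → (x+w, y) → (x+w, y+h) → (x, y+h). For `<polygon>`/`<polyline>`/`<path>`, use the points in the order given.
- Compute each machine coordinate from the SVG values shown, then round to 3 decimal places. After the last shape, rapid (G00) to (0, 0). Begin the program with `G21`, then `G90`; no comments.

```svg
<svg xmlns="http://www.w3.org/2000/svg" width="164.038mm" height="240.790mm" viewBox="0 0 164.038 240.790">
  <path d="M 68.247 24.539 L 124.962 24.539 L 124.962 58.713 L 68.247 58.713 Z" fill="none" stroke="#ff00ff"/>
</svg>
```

G21
G90
G00 X68.247 Y216.251
M3 S301
G01 X124.962 Y216.251 F3151
G01 X124.962 Y182.077
G01 X68.247 Y182.077
G01 X68.247 Y216.251
M5
G00 X0.000 Y0.000

1 u = 1 mm; y_m = 240.790 − y.

[1] `<path>` rectangle, #ff00ff→engrave S301 F3151: (68.247,216.251) → (124.962,216.251) → (124.962,182.077) → (68.247,182.077) → (68.247,216.251) (closed)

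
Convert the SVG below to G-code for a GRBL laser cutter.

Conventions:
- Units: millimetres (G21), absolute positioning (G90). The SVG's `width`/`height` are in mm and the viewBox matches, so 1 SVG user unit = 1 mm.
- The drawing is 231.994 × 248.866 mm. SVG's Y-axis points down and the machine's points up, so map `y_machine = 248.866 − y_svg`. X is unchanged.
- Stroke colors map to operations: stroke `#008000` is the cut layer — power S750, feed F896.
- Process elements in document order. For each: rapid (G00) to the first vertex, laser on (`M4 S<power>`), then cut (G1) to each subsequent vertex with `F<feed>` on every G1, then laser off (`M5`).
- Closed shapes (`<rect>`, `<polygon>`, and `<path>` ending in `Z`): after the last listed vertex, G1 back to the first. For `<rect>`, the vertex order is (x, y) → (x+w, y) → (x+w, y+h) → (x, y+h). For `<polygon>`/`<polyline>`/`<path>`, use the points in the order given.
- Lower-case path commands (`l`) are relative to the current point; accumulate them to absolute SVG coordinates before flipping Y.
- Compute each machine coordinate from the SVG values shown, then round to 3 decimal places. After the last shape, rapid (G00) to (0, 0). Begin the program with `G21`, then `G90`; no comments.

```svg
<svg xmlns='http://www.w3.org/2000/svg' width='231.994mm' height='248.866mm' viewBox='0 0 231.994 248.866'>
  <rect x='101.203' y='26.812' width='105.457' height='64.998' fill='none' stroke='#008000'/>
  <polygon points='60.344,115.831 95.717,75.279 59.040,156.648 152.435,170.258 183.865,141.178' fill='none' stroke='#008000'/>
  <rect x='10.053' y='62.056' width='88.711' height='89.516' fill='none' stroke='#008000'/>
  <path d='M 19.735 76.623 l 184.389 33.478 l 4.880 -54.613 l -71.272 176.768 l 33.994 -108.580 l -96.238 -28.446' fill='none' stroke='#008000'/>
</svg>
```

G21
G90
G00 X101.203 Y222.054
M4 S750
G1 X206.660 Y222.054 F896
G1 X206.660 Y157.056 F896
G1 X101.203 Y157.056 F896
G1 X101.203 Y222.054 F896
M5
G00 X60.344 Y133.035
M4 S750
G1 X95.717 Y173.587 F896
G1 X59.040 Y92.218 F896
G1 X152.435 Y78.608 F896
G1 X183.865 Y107.688 F896
G1 X60.344 Y133.035 F896
M5
G00 X10.053 Y186.810
M4 S750
G1 X98.764 Y186.810 F896
G1 X98.764 Y97.294 F896
G1 X10.053 Y97.294 F896
G1 X10.053 Y186.810 F896
M5
G00 X19.735 Y172.243
M4 S750
G1 X204.124 Y138.765 F896
G1 X209.004 Y193.378 F896
G1 X137.732 Y16.610 F896
G1 X171.726 Y125.190 F896
G1 X75.488 Y153.636 F896
M5
G00 X0.000 Y0.000

viewBox `0 0 231.994 248.866` with mm width/height → 1 unit = 1 mm. Flip: y_m = 248.866 − y_svg.

**Shape 1** — `<rect>` rectangle, stroke `#008000` → cut (S750, F896). Machine vertices: (101.203,222.054) → (206.660,222.054) → (206.660,157.056) → (101.203,157.056) → (101.203,222.054). Closed: final G1 returns to the first vertex.

**Shape 2** — `<polygon>` closed polygon, stroke `#008000` → cut (S750, F896). Machine vertices: (60.344,133.035) → (95.717,173.587) → (59.040,92.218) → (152.435,78.608) → (183.865,107.688) → (60.344,133.035). Closed: final G1 returns to the first vertex.

**Shape 3** — `<rect>` rectangle, stroke `#008000` → cut (S750, F896). Machine vertices: (10.053,186.810) → (98.764,186.810) → (98.764,97.294) → (10.053,97.294) → (10.053,186.810). Closed: final G1 returns to the first vertex.

**Shape 4** — `<path>` open polyline, stroke `#008000` → cut (S750, F896). Machine vertices: (19.735,172.243) → (204.124,138.765) → (209.004,193.378) → (137.732,16.610) → (171.726,125.190) → (75.488,153.636). Open path.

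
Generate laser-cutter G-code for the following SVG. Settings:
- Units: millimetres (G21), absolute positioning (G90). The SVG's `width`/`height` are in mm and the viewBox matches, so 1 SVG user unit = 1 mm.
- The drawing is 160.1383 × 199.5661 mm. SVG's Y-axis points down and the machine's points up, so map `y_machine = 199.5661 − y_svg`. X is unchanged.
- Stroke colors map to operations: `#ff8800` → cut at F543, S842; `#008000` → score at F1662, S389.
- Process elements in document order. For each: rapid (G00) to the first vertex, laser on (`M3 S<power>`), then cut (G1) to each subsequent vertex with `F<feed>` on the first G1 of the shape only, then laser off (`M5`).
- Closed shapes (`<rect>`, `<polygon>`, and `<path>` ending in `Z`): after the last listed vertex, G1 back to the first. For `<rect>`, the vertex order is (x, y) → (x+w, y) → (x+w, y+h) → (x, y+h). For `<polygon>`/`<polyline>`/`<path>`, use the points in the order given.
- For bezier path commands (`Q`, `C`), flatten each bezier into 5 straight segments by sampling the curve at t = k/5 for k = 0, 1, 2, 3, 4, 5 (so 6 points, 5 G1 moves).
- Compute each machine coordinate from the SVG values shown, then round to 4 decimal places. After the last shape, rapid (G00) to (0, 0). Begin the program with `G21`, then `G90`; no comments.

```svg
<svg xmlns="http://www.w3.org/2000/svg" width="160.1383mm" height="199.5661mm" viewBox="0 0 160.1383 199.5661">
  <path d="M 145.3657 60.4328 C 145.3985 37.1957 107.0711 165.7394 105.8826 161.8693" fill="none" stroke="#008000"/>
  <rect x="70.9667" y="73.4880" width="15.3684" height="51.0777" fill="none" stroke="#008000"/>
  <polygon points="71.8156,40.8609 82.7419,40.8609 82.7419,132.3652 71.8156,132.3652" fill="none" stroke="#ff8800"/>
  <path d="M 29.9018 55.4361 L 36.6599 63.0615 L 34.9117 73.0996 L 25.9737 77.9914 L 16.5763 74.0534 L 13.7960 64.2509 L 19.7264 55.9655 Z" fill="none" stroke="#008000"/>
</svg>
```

G21
G90
G00 X145.3657 Y139.1333
M3 S389
G1 X141.3861 Y137.1354 F1662
G1 X131.8241 Y112.3515
G1 X120.3035 Y78.4228
G1 X110.4484 Y48.9908
G1 X105.8826 Y37.6968
M5
G00 X70.9667 Y126.0781
M3 S389
G1 X86.3351 Y126.0781 F1662
G1 X86.3351 Y75.0004
G1 X70.9667 Y75.0004
G1 X70.9667 Y126.0781
M5
G00 X71.8156 Y158.7052
M3 S842
G1 X82.7419 Y158.7052 F543
G1 X82.7419 Y67.2009
G1 X71.8156 Y67.2009
G1 X71.8156 Y158.7052
M5
G00 X29.9018 Y144.1300
M3 S389
G1 X36.6599 Y136.5046 F1662
G1 X34.9117 Y126.4665
G1 X25.9737 Y121.5747
G1 X16.5763 Y125.5127
G1 X13.7960 Y135.3152
G1 X19.7264 Y143.6006
G1 X29.9018 Y144.1300
M5
G00 X0.0000 Y0.0000

Since the viewBox matches the mm dimensions, user units are millimetres directly. The only transform is the Y-flip y_m = 199.5661 − y_svg.

Shape 1 is a cubic bezier drawn with `<path>`. Its stroke #008000 means score at S389, F1662. After flipping Y the toolpath is (145.3657,139.1333) → (141.3861,137.1354) → (131.8241,112.3515) → (120.3035,78.4228) → (110.4484,48.9908) → (105.8826,37.6968).

Shape 2 is a rectangle drawn with `<rect>`. Its stroke #008000 means score at S389, F1662. After flipping Y the toolpath is (70.9667,126.0781) → (86.3351,126.0781) → (86.3351,75.0004) → (70.9667,75.0004) → (70.9667,126.0781), returning to the start.

Shape 3 is a rectangle drawn with `<polygon>`. Its stroke #ff8800 means cut at S842, F543. After flipping Y the toolpath is (71.8156,158.7052) → (82.7419,158.7052) → (82.7419,67.2009) → (71.8156,67.2009) → (71.8156,158.7052), returning to the start.

Shape 4 is a regular polygon drawn with `<path>`. Its stroke #008000 means score at S389, F1662. After flipping Y the toolpath is (29.9018,144.1300) → (36.6599,136.5046) → (34.9117,126.4665) → (25.9737,121.5747) → (16.5763,125.5127) → (13.7960,135.3152) → (19.7264,143.6006) → (29.9018,144.1300), returning to the start.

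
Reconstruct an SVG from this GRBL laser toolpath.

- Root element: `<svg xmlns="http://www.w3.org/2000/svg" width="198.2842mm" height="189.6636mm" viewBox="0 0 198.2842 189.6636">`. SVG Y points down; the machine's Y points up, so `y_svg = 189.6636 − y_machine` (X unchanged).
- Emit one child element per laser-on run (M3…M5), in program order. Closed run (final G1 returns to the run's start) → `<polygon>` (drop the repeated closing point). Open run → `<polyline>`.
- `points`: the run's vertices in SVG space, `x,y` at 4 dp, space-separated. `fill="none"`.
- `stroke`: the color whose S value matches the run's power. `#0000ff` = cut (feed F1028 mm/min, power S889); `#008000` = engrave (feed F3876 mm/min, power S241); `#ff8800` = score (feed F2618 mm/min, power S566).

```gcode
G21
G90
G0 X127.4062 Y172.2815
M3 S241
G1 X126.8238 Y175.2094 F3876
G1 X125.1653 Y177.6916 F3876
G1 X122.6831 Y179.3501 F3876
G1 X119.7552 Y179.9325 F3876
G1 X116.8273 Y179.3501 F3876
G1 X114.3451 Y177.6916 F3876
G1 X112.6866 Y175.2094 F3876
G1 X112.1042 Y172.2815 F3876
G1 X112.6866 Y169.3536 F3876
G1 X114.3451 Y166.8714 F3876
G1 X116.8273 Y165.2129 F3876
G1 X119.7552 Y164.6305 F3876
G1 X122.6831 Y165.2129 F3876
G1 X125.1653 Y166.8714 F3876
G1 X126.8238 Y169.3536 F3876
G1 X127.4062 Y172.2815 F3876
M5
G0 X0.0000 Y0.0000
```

Each laser-on run becomes one SVG element. Flip Y back into SVG space with y_svg = 189.6636 − y_machine. Every run uses S241, so all elements get stroke `#008000` (engrave).

Run 1: The run returns to its start, so emit a `<polygon>` with points (Y-flipped): 127.4062,17.3821 126.8238,14.4542 125.1653,11.9720 122.6831,10.3135 119.7552,9.7311 116.8273,10.3135 114.3451,11.9720 112.6866,14.4542 112.1042,17.3821 112.6866,20.3100 114.3451,22.7922 116.8273,24.4507 119.7552,25.0331 122.6831,24.4507 125.1653,22.7922 126.8238,20.3100.

<svg xmlns="http://www.w3.org/2000/svg" width="198.2842mm" height="189.6636mm" viewBox="0 0 198.2842 189.6636">
  <polygon points="127.4062,17.3821 126.8238,14.4542 125.1653,11.9720 122.6831,10.3135 119.7552,9.7311 116.8273,10.3135 114.3451,11.9720 112.6866,14.4542 112.1042,17.3821 112.6866,20.3100 114.3451,22.7922 116.8273,24.4507 119.7552,25.0331 122.6831,24.4507 125.1653,22.7922 126.8238,20.3100" fill="none" stroke="#008000"/>
</svg>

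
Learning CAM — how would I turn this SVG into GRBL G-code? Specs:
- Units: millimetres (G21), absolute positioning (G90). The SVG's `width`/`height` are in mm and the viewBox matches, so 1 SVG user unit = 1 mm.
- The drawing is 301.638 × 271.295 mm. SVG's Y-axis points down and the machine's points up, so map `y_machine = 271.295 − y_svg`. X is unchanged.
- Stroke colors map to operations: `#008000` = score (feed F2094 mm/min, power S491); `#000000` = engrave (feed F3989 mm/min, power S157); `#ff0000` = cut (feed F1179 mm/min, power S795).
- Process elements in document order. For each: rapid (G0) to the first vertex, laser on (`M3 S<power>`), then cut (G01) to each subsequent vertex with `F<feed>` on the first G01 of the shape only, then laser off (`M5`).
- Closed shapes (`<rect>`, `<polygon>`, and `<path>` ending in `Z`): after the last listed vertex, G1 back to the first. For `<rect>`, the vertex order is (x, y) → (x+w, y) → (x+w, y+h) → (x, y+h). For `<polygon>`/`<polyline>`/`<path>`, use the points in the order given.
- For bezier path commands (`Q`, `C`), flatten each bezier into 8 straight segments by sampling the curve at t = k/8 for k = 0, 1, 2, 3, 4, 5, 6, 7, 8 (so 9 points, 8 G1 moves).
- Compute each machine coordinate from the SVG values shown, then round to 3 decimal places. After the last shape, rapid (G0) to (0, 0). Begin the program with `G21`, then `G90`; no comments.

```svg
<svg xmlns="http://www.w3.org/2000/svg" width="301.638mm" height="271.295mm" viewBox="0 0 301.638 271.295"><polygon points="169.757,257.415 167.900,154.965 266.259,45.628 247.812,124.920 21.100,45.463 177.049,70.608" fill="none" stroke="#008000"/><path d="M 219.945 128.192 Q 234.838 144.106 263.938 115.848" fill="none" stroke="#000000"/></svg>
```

G21
G90
G0 X169.757 Y13.880
M3 S491
G01 X167.900 Y116.330 F2094
G01 X266.259 Y225.667
G01 X247.812 Y146.375
G01 X21.100 Y225.832
G01 X177.049 Y200.687
G01 X169.757 Y13.880
M5
G0 X219.945 Y143.103
M3 S157
G01 X223.890 Y139.815 F3989
G01 X228.279 Y137.907
G01 X233.113 Y137.379
G01 X238.390 Y138.232
G01 X244.111 Y140.465
G01 X250.276 Y144.079
G01 X256.885 Y149.073
G01 X263.938 Y155.447
M5
G0 X0.000 Y0.000

1 u = 1 mm; y_m = 271.295 − y.

[1] `<polygon>` closed polygon, #008000→score S491 F2094: (169.757,13.880) → (167.900,116.330) → (266.259,225.667) → (247.812,146.375) → (21.100,225.832) → (177.049,200.687) → (169.757,13.880) (closed)

[2] `<path>` quadratic bezier, #000000→engrave S157 F3989: (219.945,143.103) → (223.890,139.815) → (228.279,137.907) → (233.113,137.379) → (238.390,138.232) → (244.111,140.465) → (250.276,144.079) → (256.885,149.073) → (263.938,155.447)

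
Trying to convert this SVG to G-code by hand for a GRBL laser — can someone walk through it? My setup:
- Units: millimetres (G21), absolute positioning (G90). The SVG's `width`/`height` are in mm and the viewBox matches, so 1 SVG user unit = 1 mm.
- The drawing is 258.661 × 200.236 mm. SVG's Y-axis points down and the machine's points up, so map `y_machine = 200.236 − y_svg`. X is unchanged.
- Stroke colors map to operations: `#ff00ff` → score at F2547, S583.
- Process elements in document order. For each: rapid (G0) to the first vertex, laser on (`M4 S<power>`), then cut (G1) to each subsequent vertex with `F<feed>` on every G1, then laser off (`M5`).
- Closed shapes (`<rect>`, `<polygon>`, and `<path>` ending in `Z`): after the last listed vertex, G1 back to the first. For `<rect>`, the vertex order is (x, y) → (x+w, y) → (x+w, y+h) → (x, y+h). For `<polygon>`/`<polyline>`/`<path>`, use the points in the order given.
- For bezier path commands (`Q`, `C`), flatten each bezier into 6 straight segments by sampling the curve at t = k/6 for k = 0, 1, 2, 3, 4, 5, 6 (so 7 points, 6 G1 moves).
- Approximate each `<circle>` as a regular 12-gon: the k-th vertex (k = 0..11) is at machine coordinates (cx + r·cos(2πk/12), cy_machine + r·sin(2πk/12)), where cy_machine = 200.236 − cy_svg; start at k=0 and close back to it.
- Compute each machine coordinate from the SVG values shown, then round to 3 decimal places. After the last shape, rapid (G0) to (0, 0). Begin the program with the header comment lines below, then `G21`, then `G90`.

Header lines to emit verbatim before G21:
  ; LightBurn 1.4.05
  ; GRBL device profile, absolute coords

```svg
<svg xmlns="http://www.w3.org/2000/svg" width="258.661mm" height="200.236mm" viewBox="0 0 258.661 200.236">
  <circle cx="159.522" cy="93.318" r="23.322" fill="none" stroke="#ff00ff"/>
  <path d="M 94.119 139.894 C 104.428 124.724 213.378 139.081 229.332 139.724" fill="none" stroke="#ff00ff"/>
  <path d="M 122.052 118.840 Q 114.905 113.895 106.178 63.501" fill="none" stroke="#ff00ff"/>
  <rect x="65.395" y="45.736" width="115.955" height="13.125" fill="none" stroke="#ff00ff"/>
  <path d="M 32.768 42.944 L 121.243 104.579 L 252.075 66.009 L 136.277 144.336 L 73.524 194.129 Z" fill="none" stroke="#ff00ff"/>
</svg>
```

viewBox `0 0 258.661 200.236` with mm width/height → 1 unit = 1 mm. Flip: y_m = 200.236 − y_svg.

**Shape 1** — `<circle>` circle, stroke `#ff00ff` → score (S583, F2547). Machine vertices: (182.844,106.918) → (179.719,118.579) → (171.183,127.115) → (159.522,130.240) → (147.861,127.115) → (139.325,118.579) → (136.200,106.918) → (139.325,95.257) → (147.861,86.721) → (159.522,83.596) → (171.183,86.721) → (179.719,95.257) → (182.844,106.918). Closed: final G1 returns to the first vertex.

**Shape 2** — `<path>` cubic bezier, stroke `#ff00ff` → score (S583, F2547). Control points (SVG): P0=(94.119,139.894), P1=(104.428,124.724), P2=(213.378,139.081), P3=(229.332,139.724); sampled at t=k/6. Machine vertices: (94.119,60.342) → (106.606,65.667) → (130.211,67.271) → (159.609,66.357) → (189.477,64.125) → (214.493,61.776) → (229.332,60.512). Open path.

**Shape 3** — `<path>` quadratic bezier, stroke `#ff00ff` → score (S583, F2547). Control points (SVG): P0=(122.052,118.840), P1=(114.905,113.895), P2=(106.178,63.501); sampled at t=k/6. Machine vertices: (122.052,81.396) → (119.626,84.307) → (117.112,89.743) → (114.510,97.703) → (111.820,108.189) → (109.043,121.199) → (106.178,136.735). Open path.

**Shape 4** — `<rect>` rectangle, stroke `#ff00ff` → score (S583, F2547). Machine vertices: (65.395,154.500) → (181.350,154.500) → (181.350,141.375) → (65.395,141.375) → (65.395,154.500). Closed: final G1 returns to the first vertex.

**Shape 5** — `<path>` closed polygon, stroke `#ff00ff` → score (S583, F2547). Machine vertices: (32.768,157.292) → (121.243,95.657) → (252.075,134.227) → (136.277,55.900) → (73.524,6.107) → (32.768,157.292). Closed: final G1 returns to the first vertex.

; LightBurn 1.4.05
; GRBL device profile, absolute coords
G21
G90
G0 X182.844 Y106.918
M4 S583
G1 X179.719 Y118.579 F2547
G1 X171.183 Y127.115 F2547
G1 X159.522 Y130.240 F2547
G1 X147.861 Y127.115 F2547
G1 X139.325 Y118.579 F2547
G1 X136.200 Y106.918 F2547
G1 X139.325 Y95.257 F2547
G1 X147.861 Y86.721 F2547
G1 X159.522 Y83.596 F2547
G1 X171.183 Y86.721 F2547
G1 X179.719 Y95.257 F2547
G1 X182.844 Y106.918 F2547
M5
G0 X94.119 Y60.342
M4 S583
G1 X106.606 Y65.667 F2547
G1 X130.211 Y67.271 F2547
G1 X159.609 Y66.357 F2547
G1 X189.477 Y64.125 F2547
G1 X214.493 Y61.776 F2547
G1 X229.332 Y60.512 F2547
M5
G0 X122.052 Y81.396
M4 S583
G1 X119.626 Y84.307 F2547
G1 X117.112 Y89.743 F2547
G1 X114.510 Y97.703 F2547
G1 X111.820 Y108.189 F2547
G1 X109.043 Y121.199 F2547
G1 X106.178 Y136.735 F2547
M5
G0 X65.395 Y154.500
M4 S583
G1 X181.350 Y154.500 F2547
G1 X181.350 Y141.375 F2547
G1 X65.395 Y141.375 F2547
G1 X65.395 Y154.500 F2547
M5
G0 X32.768 Y157.292
M4 S583
G1 X121.243 Y95.657 F2547
G1 X252.075 Y134.227 F2547
G1 X136.277 Y55.900 F2547
G1 X73.524 Y6.107 F2547
G1 X32.768 Y157.292 F2547
M5
G0 X0.000 Y0.000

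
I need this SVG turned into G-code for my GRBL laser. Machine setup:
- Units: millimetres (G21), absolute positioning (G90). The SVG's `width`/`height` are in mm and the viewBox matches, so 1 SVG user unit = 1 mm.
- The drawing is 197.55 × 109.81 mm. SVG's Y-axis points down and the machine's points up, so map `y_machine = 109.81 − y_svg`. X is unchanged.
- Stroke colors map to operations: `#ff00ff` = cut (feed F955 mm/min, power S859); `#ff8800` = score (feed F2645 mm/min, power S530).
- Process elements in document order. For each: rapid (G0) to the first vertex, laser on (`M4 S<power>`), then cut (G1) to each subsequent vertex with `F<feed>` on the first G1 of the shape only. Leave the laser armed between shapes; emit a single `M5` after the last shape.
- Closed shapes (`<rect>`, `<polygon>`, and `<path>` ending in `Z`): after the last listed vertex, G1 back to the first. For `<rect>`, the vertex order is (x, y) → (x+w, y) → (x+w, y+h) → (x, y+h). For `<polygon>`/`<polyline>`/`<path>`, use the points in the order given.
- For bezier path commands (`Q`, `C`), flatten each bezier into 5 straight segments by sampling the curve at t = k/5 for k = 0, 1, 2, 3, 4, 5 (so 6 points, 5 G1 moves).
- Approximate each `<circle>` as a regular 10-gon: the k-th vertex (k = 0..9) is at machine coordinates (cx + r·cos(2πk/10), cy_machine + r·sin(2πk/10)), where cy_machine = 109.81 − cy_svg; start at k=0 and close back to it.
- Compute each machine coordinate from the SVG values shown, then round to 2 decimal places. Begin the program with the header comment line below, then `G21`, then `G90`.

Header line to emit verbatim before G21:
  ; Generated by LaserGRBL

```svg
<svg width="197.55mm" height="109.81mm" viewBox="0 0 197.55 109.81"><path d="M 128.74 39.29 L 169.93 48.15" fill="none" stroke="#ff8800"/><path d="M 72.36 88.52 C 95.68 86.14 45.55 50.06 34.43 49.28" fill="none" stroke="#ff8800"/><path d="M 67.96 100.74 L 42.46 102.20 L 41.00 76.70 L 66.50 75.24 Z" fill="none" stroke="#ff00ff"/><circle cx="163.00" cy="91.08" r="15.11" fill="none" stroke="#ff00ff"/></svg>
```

; Generated by LaserGRBL
G21
G90
G0 X128.74 Y70.52
M4 S530
G1 X169.93 Y61.66 F2645
G0 X72.36 Y21.29
M4 S530
G1 X78.44 Y26.21 F2645
G1 X72.29 Y35.91
G1 X59.30 Y47.07
G1 X44.88 Y56.38
G1 X34.43 Y60.53
G0 X67.96 Y9.07
M4 S859
G1 X42.46 Y7.61 F955
G1 X41.00 Y33.11
G1 X66.50 Y34.57
G1 X67.96 Y9.07
G0 X178.11 Y18.73
M4 S859
G1 X175.22 Y27.61 F955
G1 X167.67 Y33.10
G1 X158.33 Y33.10
G1 X150.78 Y27.61
G1 X147.89 Y18.73
G1 X150.78 Y9.85
G1 X158.33 Y4.36
G1 X167.67 Y4.36
G1 X175.22 Y9.85
G1 X178.11 Y18.73
M5

Since the viewBox matches the mm dimensions, user units are millimetres directly. The only transform is the Y-flip y_m = 109.81 − y_svg.

Shape 1 is a line segment drawn with `<path>`. Its stroke #ff8800 means score at S530, F2645. After flipping Y the toolpath is (128.74,70.52) → (169.93,61.66).

Shape 2 is a cubic bezier drawn with `<path>`. Its stroke #ff8800 means score at S530, F2645. After flipping Y the toolpath is (72.36,21.29) → (78.44,26.21) → (72.29,35.91) → (59.30,47.07) → (44.88,56.38) → (34.43,60.53).

Shape 3 is a regular polygon drawn with `<path>`. Its stroke #ff00ff means cut at S859, F955. After flipping Y the toolpath is (67.96,9.07) → (42.46,7.61) → (41.00,33.11) → (66.50,34.57) → (67.96,9.07), returning to the start.

Shape 4 is a circle drawn with `<circle>`. Its stroke #ff00ff means cut at S859, F955. After flipping Y the toolpath is (178.11,18.73) → (175.22,27.61) → (167.67,33.10) → (158.33,33.10) → (150.78,27.61) → (147.89,18.73) → (150.78,9.85) → (158.33,4.36) → (167.67,4.36) → (175.22,9.85) → (178.11,18.73), returning to the start.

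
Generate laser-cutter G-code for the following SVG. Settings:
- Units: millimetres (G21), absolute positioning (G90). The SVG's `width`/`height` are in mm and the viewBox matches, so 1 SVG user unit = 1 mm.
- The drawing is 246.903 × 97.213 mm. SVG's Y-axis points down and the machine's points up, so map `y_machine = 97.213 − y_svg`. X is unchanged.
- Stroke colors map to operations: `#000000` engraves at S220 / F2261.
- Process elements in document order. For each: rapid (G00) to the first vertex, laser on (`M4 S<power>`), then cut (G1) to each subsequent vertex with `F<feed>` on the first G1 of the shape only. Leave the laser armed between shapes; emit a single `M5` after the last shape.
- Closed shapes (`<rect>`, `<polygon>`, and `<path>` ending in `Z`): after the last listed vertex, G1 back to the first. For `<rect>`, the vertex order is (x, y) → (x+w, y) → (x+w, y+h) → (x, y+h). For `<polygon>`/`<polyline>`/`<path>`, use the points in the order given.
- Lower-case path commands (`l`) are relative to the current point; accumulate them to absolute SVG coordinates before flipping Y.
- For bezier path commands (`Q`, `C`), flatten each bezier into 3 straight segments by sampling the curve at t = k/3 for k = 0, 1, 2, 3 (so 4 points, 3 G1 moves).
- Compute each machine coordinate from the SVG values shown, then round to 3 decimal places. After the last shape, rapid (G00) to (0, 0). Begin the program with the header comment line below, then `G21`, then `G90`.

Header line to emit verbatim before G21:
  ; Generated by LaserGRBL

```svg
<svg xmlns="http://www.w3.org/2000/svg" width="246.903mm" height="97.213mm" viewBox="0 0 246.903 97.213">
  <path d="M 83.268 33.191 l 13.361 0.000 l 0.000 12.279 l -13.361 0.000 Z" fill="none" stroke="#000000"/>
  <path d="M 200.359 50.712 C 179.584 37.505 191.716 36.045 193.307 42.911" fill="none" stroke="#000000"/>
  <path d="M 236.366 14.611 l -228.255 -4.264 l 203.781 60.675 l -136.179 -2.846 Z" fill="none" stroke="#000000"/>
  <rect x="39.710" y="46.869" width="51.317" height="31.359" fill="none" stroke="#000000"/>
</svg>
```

viewBox `0 0 246.903 97.213` with mm width/height → 1 unit = 1 mm. Flip: y_m = 97.213 − y_svg.

**Shape 1** — `<path>` rectangle, stroke `#000000` → engrave (S220, F2261). Machine vertices: (83.268,64.022) → (96.629,64.022) → (96.629,51.743) → (83.268,51.743) → (83.268,64.022). Closed: final G1 returns to the first vertex.

**Shape 2** — `<path>` cubic bezier, stroke `#000000` → engrave (S220, F2261). Control points (SVG): P0=(200.359,50.712), P1=(179.584,37.505), P2=(191.716,36.045), P3=(193.307,42.911); sampled at t=k/3. Machine vertices: (200.359,46.501) → (188.944,55.919) → (189.812,58.266) → (193.307,54.302). Open path.

**Shape 3** — `<path>` closed polygon, stroke `#000000` → engrave (S220, F2261). Machine vertices: (236.366,82.602) → (8.111,86.866) → (211.892,26.191) → (75.713,29.037) → (236.366,82.602). Closed: final G1 returns to the first vertex.

**Shape 4** — `<rect>` rectangle, stroke `#000000` → engrave (S220, F2261). Machine vertices: (39.710,50.344) → (91.027,50.344) → (91.027,18.985) → (39.710,18.985) → (39.710,50.344). Closed: final G1 returns to the first vertex.

; Generated by LaserGRBL
G21
G90
G00 X83.268 Y64.022
M4 S220
G1 X96.629 Y64.022 F2261
G1 X96.629 Y51.743
G1 X83.268 Y51.743
G1 X83.268 Y64.022
G00 X200.359 Y46.501
M4 S220
G1 X188.944 Y55.919 F2261
G1 X189.812 Y58.266
G1 X193.307 Y54.302
G00 X236.366 Y82.602
M4 S220
G1 X8.111 Y86.866 F2261
G1 X211.892 Y26.191
G1 X75.713 Y29.037
G1 X236.366 Y82.602
G00 X39.710 Y50.344
M4 S220
G1 X91.027 Y50.344 F2261
G1 X91.027 Y18.985
G1 X39.710 Y18.985
G1 X39.710 Y50.344
M5
G00 X0.000 Y0.000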